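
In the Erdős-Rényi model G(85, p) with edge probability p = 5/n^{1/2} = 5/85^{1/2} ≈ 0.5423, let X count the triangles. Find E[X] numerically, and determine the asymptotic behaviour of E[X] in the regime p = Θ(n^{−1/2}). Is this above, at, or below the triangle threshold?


Number of potential triangles: C(85, 3) = 98770.
Each occurs with probability p³ ≈ (0.5423)³ ≈ 1.595077e-01.
By linearity: E[X] = C(85, 3)·p³ ≈ 98770 · 1.595077e-01 ≈ 15754.5745.
Since α = 1/2 < 1, p = c/n^{1/2} ≫ 1/n is above the triangle threshold p ~ 1/n. Asymptotically E[X] ~ (c³/6)·n^{3(1−α)} = (5³/6)·n^{1.5} → ∞; triangles are abundant w.h.p.

E[X] ≈ 15754.5745; in regime p = Θ(1/n^{1/2}) E[X] diverges (above the triangle threshold p ~ 1/n).


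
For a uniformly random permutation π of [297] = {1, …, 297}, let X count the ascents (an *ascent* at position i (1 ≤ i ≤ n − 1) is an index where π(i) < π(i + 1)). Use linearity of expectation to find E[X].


Write X = Σ X_I over i = 1, …, 296, with X_I the indicator of one ascent.
There are 296 indicators.
For each fixed i, the pair (π(i), π(i+1)) is a uniformly random ordered pair of distinct values from {1, …, 297}; by symmetry P[π(i) < π(i+1)] = 1/2.
By linearity: E[X] = 296 · (1/2) = (297 − 1) · (1/2) = 148 ≈ 148.0000.

E[X] = 148 = 148.0000.


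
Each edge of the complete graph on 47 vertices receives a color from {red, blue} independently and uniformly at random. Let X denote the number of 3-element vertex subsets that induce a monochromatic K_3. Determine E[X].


Let X = Σ_S X_S over the C(47, 3) = 16215 subsets S of size 3, where X_S = 1 if the K_3 on S is monochromatic.
For a fixed S, the K_3 on S has C(3, 2) = 3 edges. P[all 3 edges red] = (1/2)^3, and likewise for blue, so P[monochromatic] = 2·(1/2)^3 = 2^{1 − 3} = 1/4.
Summing: E[X] = C(47, 3) · 2^{1 − 3} = 16215 · 1/4 = 16215/4.
Numerically: E[X] ≈ 4053.750.

E[X] = C(47,3)·2^(1−C(3,2)) = 16215/4 ≈ 4053.750.


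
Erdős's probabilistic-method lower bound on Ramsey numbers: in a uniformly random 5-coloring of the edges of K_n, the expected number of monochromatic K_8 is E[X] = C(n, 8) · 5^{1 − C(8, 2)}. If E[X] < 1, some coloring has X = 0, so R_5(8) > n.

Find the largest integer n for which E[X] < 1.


We need C(n, 8) · 5^{1 − 28} < 1, i.e. C(n, 8) < 5^{28 − 1} = 7450580596923828125.
Check values of n near the boundary:
  n = 861: C(861, 8) = 7250034996615275865; 7250034996615275865 < 7450580596923828125? YES
  n = 862: C(862, 8) = 7317951015318931845; 7317951015318931845 < 7450580596923828125? YES
  n = 863: C(863, 8) = 7386423071602617757; 7386423071602617757 < 7450580596923828125? YES
  n = 864: C(864, 8) = 7455455062926006708; 7455455062926006708 < 7450580596923828125? NO
  n = 865: C(865, 8) = 7525050909487743060; 7525050909487743060 < 7450580596923828125? NO
  n = 866: C(866, 8) = 7595214554331451620; 7595214554331451620 < 7450580596923828125? NO
The largest n with C(n, 8) < 7450580596923828125 is n = 863 (where E[X] = 7386423071602617757/7450580596923828125 ≈ 0.99139). Hence R_5(8) > 863, i.e. R_5(8) ≥ 864.

Largest n = 863; hence R_5(8) > 863.


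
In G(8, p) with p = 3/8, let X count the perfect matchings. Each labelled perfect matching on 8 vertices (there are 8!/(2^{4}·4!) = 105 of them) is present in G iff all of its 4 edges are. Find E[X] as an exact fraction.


K_8 has 8!/(2^{4}·4!) = 105 labelled perfect matchings.
For each such perfect matching H, let X_H = 1 if all 4 edges of H are present in G. Then P[X_H = 1] = p^{4} = (3/8)^{4} = 81/4096.
By linearity: E[X] = Σ_H E[X_H] = 105 · p^{4} = 105 · 81/4096 = 8505/4096.
Numerically: E[X] ≈ 2.0764.

E[X] = 105 · (3/8)^{4} = 8505/4096 ≈ 2.0764.


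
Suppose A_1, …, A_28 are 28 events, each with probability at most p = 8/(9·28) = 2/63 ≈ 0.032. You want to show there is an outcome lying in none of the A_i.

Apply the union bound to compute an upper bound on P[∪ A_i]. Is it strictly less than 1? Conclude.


Union bound: P[∪_{i=1}^{28} A_i] ≤ Σ_i P[A_i] ≤ 28·p = 28·(2/63) = 8/9.
Numerically: 8/9 ≈ 0.889.
Is 8/9 < 1? YES.
Since P[∪ A_i] ≤ 8/9 < 1, the complement has P[∩ A_i^c] ≥ 1 − 8/9 = 1/9 > 0, so some outcome avoids every A_i.

28·p = 8/9 ≈ 0.889; existence CERTIFIED by the union bound.


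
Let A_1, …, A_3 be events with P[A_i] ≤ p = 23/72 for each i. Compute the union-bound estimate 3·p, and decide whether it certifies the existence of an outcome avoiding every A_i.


Union bound: P[∪_{i=1}^{3} A_i] ≤ Σ_i P[A_i] ≤ 3·p = 3·(23/72) = 23/24.
Numerically: 23/24 ≈ 0.9583333.
Is 23/24 < 1? YES.
Since P[∪ A_i] ≤ 23/24 < 1, the complement has P[∩ A_i^c] ≥ 1 − 23/24 = 1/24 > 0, so some outcome avoids every A_i.

3·p = 23/24 ≈ 0.9583333; existence CERTIFIED by the union bound.


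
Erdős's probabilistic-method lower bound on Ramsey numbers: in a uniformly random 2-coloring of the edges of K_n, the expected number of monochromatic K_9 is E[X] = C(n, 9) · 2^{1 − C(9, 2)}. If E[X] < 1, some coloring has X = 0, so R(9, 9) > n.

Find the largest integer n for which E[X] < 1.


We need C(n, 9) · 2^{1 − 36} < 1, i.e. C(n, 9) < 2^{36 − 1} = 34359738368.
Check values of n near the boundary:
  n = 62: C(62, 9) = 20286591270; 20286591270 < 34359738368? YES
  n = 63: C(63, 9) = 23667689815; 23667689815 < 34359738368? YES
  n = 64: C(64, 9) = 27540584512; 27540584512 < 34359738368? YES
  n = 65: C(65, 9) = 31966749880; 31966749880 < 34359738368? YES
  n = 66: C(66, 9) = 37014131440; 37014131440 < 34359738368? NO
  n = 67: C(67, 9) = 42757703560; 42757703560 < 34359738368? NO
  n = 68: C(68, 9) = 49280065120; 49280065120 < 34359738368? NO
The largest n with C(n, 9) < 34359738368 is n = 65 (where E[X] = 3995843735/4294967296 ≈ 0.93035). Hence R(9, 9) > 65, i.e. R(9, 9) ≥ 66.

Largest n = 65; hence R(9, 9) > 65.


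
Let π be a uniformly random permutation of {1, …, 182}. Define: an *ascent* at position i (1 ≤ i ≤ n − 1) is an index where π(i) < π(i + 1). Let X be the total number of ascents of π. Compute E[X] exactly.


Write X = Σ X_I over i = 1, …, 181, with X_I the indicator of one ascent.
There are 181 indicators.
For each fixed i, the pair (π(i), π(i+1)) is a uniformly random ordered pair of distinct values from {1, …, 182}; by symmetry P[π(i) < π(i+1)] = 1/2.
By linearity: E[X] = 181 · (1/2) = (182 − 1) · (1/2) = 181/2 ≈ 90.500000.

E[X] = 181/2 = 90.500000.


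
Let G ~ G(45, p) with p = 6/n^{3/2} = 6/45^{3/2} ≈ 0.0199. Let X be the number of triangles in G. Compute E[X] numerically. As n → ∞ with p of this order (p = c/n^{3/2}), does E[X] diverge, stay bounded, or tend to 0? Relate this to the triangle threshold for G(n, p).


Number of potential triangles: C(45, 3) = 14190.
Each occurs with probability p³ ≈ (0.0199)³ ≈ 7.85231e-06.
By linearity: E[X] = C(45, 3)·p³ ≈ 14190 · 7.85231e-06 ≈ 0.111.
Since α = 3/2 > 1, p = c/n^{3/2} = o(1/n) is below the triangle threshold p ~ 1/n. Asymptotically E[X] ~ (c³/6)·n^{3(1−α)} = (6³/6)·n^{-1.5} → 0, so by Markov's inequality G has no triangles w.h.p.

E[X] ≈ 0.111; in regime p = Θ(1/n^{3/2}) E[X] tends to 0 (below the triangle threshold p ~ 1/n).


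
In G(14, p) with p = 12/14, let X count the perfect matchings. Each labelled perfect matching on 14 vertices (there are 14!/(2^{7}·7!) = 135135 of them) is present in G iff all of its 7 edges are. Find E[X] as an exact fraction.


K_14 has 14!/(2^{7}·7!) = 135135 labelled perfect matchings.
For each such perfect matching H, let X_H = 1 if all 7 edges of H are present in G. Then P[X_H = 1] = p^{7} = (6/7)^{7} = 279936/823543.
By linearity: E[X] = Σ_H E[X_H] = 135135 · p^{7} = 135135 · 279936/823543 = 5404164480/117649.
Numerically: E[X] ≈ 45934.6.

E[X] = 135135 · (6/7)^{7} = 5404164480/117649 ≈ 45934.6.


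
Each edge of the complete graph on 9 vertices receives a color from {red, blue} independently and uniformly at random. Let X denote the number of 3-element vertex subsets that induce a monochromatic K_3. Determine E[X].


Let X = Σ_S X_S over the C(9, 3) = 84 subsets S of size 3, where X_S = 1 if the K_3 on S is monochromatic.
For a fixed S, the K_3 on S has C(3, 2) = 3 edges. P[all 3 edges red] = (1/2)^3, and likewise for blue, so P[monochromatic] = 2·(1/2)^3 = 2^{1 − 3} = 1/4.
Summing: E[X] = C(9, 3) · 2^{1 − 3} = 84 · 1/4 = 21.
Numerically: E[X] ≈ 21.0000.

E[X] = C(9,3)·2^(1−C(3,2)) = 21 ≈ 21.0000.


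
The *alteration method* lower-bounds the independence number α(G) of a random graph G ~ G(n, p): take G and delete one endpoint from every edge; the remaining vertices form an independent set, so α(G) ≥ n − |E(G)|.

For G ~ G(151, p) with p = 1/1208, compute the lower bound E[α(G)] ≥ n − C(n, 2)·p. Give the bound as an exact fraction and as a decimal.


E[|E(G)|] = C(151, 2)·p = 11325 · (1/1208) = 75/8.
E[α(G)] ≥ n − E[|E(G)|] = 151 − 75/8 = 1133/8.
Numerically: ≈ 141.62500.
(This is only a lower bound; the true E[α(G)] may be larger.)

E[α(G)] ≥ 1133/8 ≈ 141.62500.


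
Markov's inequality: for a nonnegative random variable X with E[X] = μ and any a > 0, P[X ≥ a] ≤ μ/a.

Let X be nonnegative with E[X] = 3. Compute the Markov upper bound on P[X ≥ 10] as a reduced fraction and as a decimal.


μ = E[X] = 3, a = 10.
Markov: P[X ≥ 10] ≤ μ/a = (3)/10 = 3/10.
Numerically: ≈ 0.300000.
(Since a = 10 > μ = 3.000000, the bound 3/10 is < 1 and informative.)

P[X ≥ 10] ≤ 3/10 ≈ 0.300000.


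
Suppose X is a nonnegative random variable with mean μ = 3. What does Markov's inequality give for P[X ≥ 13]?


μ = E[X] = 3, a = 13.
Markov: P[X ≥ 13] ≤ μ/a = (3)/13 = 3/13.
Numerically: ≈ 0.2308.
(Since a = 13 > μ = 3.0000, the bound 3/13 is < 1 and informative.)

P[X ≥ 13] ≤ 3/13 ≈ 0.2308.


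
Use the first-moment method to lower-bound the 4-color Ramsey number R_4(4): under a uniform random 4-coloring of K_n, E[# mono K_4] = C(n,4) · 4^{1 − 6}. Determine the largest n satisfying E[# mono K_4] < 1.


We need C(n, 4) · 4^{1 − 6} < 1, i.e. C(n, 4) < 4^{6 − 1} = 1024.
Check values of n near the boundary:
  n = 8: C(8, 4) = 70; 70 < 1024? YES
  n = 9: C(9, 4) = 126; 126 < 1024? YES
  n = 10: C(10, 4) = 210; 210 < 1024? YES
  n = 11: C(11, 4) = 330; 330 < 1024? YES
  n = 12: C(12, 4) = 495; 495 < 1024? YES
  n = 13: C(13, 4) = 715; 715 < 1024? YES
  n = 14: C(14, 4) = 1001; 1001 < 1024? YES
  n = 15: C(15, 4) = 1365; 1365 < 1024? NO
  n = 16: C(16, 4) = 1820; 1820 < 1024? NO
  n = 17: C(17, 4) = 2380; 2380 < 1024? NO
The largest n with C(n, 4) < 1024 is n = 14 (where E[X] = 1001/1024 ≈ 0.978). Hence R_4(4) > 14, i.e. R_4(4) ≥ 15.

Largest n = 14; hence R_4(4) > 14.


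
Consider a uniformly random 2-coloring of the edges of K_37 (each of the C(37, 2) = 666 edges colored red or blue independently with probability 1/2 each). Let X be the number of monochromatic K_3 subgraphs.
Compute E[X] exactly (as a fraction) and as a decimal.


Let X = Σ_S X_S over the C(37, 3) = 7770 subsets S of size 3, where X_S = 1 if the K_3 on S is monochromatic.
For a fixed S, the K_3 on S has C(3, 2) = 3 edges. P[all 3 edges red] = (1/2)^3, and likewise for blue, so P[monochromatic] = 2·(1/2)^3 = 2^{1 − 3} = 1/4.
By linearity: E[X] = C(37, 3) · 2^{1 − 3} = 7770 · 1/4 = 3885/2.
Numerically: E[X] ≈ 1942.50000.

E[X] = C(37,3)·2^(1−C(3,2)) = 3885/2 ≈ 1942.50000.


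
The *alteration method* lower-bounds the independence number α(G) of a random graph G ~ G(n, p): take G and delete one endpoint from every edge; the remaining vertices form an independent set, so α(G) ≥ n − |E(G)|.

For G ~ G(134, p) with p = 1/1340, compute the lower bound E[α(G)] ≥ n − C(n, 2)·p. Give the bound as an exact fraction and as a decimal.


E[|E(G)|] = C(134, 2)·p = 8911 · (1/1340) = 133/20.
E[α(G)] ≥ n − E[|E(G)|] = 134 − 133/20 = 2547/20.
Numerically: ≈ 127.35000.
(This is only a lower bound; the true E[α(G)] may be larger.)

E[α(G)] ≥ 2547/20 ≈ 127.35000.


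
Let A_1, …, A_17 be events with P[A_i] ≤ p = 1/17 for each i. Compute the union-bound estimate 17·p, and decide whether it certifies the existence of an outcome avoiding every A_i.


Union bound: P[∪_{i=1}^{17} A_i] ≤ Σ_i P[A_i] ≤ 17·p = 17·(1/17) = 1.
Numerically: 1 ≈ 1.0000000.
Is 1 < 1? NO.
Since the bound 1 is ≥ 1, the union bound is uninformative here; it does NOT by itself certify existence.

17·p = 1 ≈ 1.0000000; existence NOT certified by the union bound.


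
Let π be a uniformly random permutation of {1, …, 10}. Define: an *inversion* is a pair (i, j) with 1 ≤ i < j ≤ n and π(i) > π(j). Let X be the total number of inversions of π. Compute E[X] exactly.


Write X = Σ X_I over the C(10, 2) = 45 pairs i < j, with X_I the indicator of one inversion.
There are 45 indicators.
For each fixed pair i < j, the values π(i) and π(j) are two distinct elements of {1, …, 10} in uniformly random order; by symmetry P[π(i) > π(j)] = 1/2.
By linearity: E[X] = 45 · (1/2) = C(10, 2) · (1/2) = 45/2 = 45/2 ≈ 22.500.

E[X] = 45/2 = 22.500.


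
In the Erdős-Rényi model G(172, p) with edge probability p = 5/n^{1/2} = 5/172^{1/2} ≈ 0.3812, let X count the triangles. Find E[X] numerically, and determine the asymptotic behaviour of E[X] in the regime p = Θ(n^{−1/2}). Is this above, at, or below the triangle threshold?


Number of potential triangles: C(172, 3) = 833340.
Each occurs with probability p³ ≈ (0.3812)³ ≈ 5.541372e-02.
By linearity: E[X] = C(172, 3)·p³ ≈ 833340 · 5.541372e-02 ≈ 46178.4733.
Since α = 1/2 < 1, p = c/n^{1/2} ≫ 1/n is above the triangle threshold p ~ 1/n. Asymptotically E[X] ~ (c³/6)·n^{3(1−α)} = (5³/6)·n^{1.5} → ∞; triangles are abundant w.h.p.

E[X] ≈ 46178.4733; in regime p = Θ(1/n^{1/2}) E[X] diverges (above the triangle threshold p ~ 1/n).


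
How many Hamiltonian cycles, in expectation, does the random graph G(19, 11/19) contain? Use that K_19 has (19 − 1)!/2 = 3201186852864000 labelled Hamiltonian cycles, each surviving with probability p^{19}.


K_19 has (19 − 1)!/2 = 3201186852864000 labelled Hamiltonian cycles.
For each such Hamiltonian cycle H, let X_H = 1 if all 19 edges of H are present in G. Then P[X_H = 1] = p^{19} = (11/19)^{19} = 61159090448414546291/1978419655660313589123979.
By linearity: E[X] = Σ_H E[X_H] = 3201186852864000 · p^{19} = 3201186852864000 · 61159090448414546291/1978419655660313589123979 = 195781676276584883979724733927424000/1978419655660313589123979.
Numerically: E[X] ≈ 9.8959e+10.

E[X] = 3201186852864000 · (11/19)^{19} = 195781676276584883979724733927424000/1978419655660313589123979 ≈ 9.8959e+10.


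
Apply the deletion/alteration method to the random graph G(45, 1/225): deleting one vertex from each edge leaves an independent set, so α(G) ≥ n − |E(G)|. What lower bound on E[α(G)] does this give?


E[|E(G)|] = C(45, 2)·p = 990 · (1/225) = 22/5.
E[α(G)] ≥ n − E[|E(G)|] = 45 − 22/5 = 203/5.
Numerically: ≈ 40.6000.
(This is only a lower bound; the true E[α(G)] may be larger.)

E[α(G)] ≥ 203/5 ≈ 40.6000.


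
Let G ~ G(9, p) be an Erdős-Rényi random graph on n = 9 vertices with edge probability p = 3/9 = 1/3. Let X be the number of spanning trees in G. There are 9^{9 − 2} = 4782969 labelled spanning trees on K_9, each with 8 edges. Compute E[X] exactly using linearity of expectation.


K_9 has 9^{9 − 2} = 4782969 labelled spanning trees.
For each such spanning tree H, let X_H = 1 if all 8 edges of H are present in G. Then P[X_H = 1] = p^{8} = (1/3)^{8} = 1/6561.
Summing the indicators: E[X] = Σ_H E[X_H] = 4782969 · p^{8} = 4782969 · 1/6561 = 729.
Numerically: E[X] ≈ 729.

E[X] = 4782969 · (1/3)^{8} = 729 ≈ 729.


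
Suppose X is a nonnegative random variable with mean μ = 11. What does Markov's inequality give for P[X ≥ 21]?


μ = E[X] = 11, a = 21.
Markov: P[X ≥ 21] ≤ μ/a = (11)/21 = 11/21.
Numerically: ≈ 0.52381.
(Since a = 21 > μ = 11.00000, the bound 11/21 is < 1 and informative.)

P[X ≥ 21] ≤ 11/21 ≈ 0.52381.


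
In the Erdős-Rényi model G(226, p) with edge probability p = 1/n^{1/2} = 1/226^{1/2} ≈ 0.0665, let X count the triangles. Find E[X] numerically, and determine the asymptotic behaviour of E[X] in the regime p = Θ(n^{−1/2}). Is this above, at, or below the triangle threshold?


Number of potential triangles: C(226, 3) = 1898400.
Each occurs with probability p³ ≈ (0.0665)³ ≈ 2.94332e-04.
By linearity: E[X] = C(226, 3)·p³ ≈ 1898400 · 2.94332e-04 ≈ 558.760.
Since α = 1/2 < 1, p = c/n^{1/2} ≫ 1/n is above the triangle threshold p ~ 1/n. Asymptotically E[X] ~ (c³/6)·n^{3(1−α)} = (1³/6)·n^{1.5} → ∞; triangles are abundant w.h.p.

E[X] ≈ 558.760; in regime p = Θ(1/n^{1/2}) E[X] diverges (above the triangle threshold p ~ 1/n).


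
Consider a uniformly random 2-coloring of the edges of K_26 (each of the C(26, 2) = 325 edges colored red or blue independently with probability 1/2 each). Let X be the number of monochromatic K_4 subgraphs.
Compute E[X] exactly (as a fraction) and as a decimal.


Let X = Σ_S X_S over the C(26, 4) = 14950 subsets S of size 4, where X_S = 1 if the K_4 on S is monochromatic.
For a fixed S, the K_4 on S has C(4, 2) = 6 edges. P[all 6 edges red] = (1/2)^6, and likewise for blue, so P[monochromatic] = 2·(1/2)^6 = 2^{1 − 6} = 1/32.
Summing: E[X] = C(26, 4) · 2^{1 − 6} = 14950 · 1/32 = 7475/16.
Numerically: E[X] ≈ 467.188.

E[X] = C(26,4)·2^(1−C(4,2)) = 7475/16 ≈ 467.188.


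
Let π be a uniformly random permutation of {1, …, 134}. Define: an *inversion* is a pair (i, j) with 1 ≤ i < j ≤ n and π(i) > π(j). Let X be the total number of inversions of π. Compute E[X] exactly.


Write X = Σ X_I over the C(134, 2) = 8911 pairs i < j, with X_I the indicator of one inversion.
There are 8911 indicators.
For each fixed pair i < j, the values π(i) and π(j) are two distinct elements of {1, …, 134} in uniformly random order; by symmetry P[π(i) > π(j)] = 1/2.
By linearity: E[X] = 8911 · (1/2) = C(134, 2) · (1/2) = 8911/2 = 8911/2 ≈ 4455.5000.

E[X] = 8911/2 = 4455.5000.


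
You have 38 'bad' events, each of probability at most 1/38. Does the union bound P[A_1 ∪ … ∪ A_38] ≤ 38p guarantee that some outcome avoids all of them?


Union bound: P[∪_{i=1}^{38} A_i] ≤ Σ_i P[A_i] ≤ 38·p = 38·(1/38) = 1.
Numerically: 1 ≈ 1.000.
Is 1 < 1? NO.
Since the bound 1 is ≥ 1, the union bound is uninformative here; it does NOT by itself certify existence.

38·p = 1 ≈ 1.000; existence NOT certified by the union bound.


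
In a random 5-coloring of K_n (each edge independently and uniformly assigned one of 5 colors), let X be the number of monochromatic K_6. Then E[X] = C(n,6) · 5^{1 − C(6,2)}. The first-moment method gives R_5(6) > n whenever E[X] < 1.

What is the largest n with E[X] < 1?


We need C(n, 6) · 5^{1 − 15} < 1, i.e. C(n, 6) < 5^{15 − 1} = 6103515625.
Check values of n near the boundary:
  n = 125: C(125, 6) = 4690625500; 4690625500 < 6103515625? YES
  n = 126: C(126, 6) = 4925156775; 4925156775 < 6103515625? YES
  n = 127: C(127, 6) = 5169379425; 5169379425 < 6103515625? YES
  n = 128: C(128, 6) = 5423611200; 5423611200 < 6103515625? YES
  n = 129: C(129, 6) = 5688177600; 5688177600 < 6103515625? YES
  n = 130: C(130, 6) = 5963412000; 5963412000 < 6103515625? YES
  n = 131: C(131, 6) = 6249655776; 6249655776 < 6103515625? NO
  n = 132: C(132, 6) = 6547258432; 6547258432 < 6103515625? NO
The largest n with C(n, 6) < 6103515625 is n = 130 (where E[X] = 47707296/48828125 ≈ 0.97705). Hence R_5(6) > 130, i.e. R_5(6) ≥ 131.

Largest n = 130; hence R_5(6) > 130.


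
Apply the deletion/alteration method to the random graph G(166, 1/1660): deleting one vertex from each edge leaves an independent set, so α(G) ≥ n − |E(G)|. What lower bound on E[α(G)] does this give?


E[|E(G)|] = C(166, 2)·p = 13695 · (1/1660) = 33/4.
E[α(G)] ≥ n − E[|E(G)|] = 166 − 33/4 = 631/4.
Numerically: ≈ 157.75000.
(This is only a lower bound; the true E[α(G)] may be larger.)

E[α(G)] ≥ 631/4 ≈ 157.75000.


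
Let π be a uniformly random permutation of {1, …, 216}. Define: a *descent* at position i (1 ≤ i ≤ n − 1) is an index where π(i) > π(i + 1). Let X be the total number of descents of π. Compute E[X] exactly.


Write X = Σ X_I over i = 1, …, 215, with X_I the indicator of one descent.
There are 215 indicators.
For each fixed i, the pair (π(i), π(i+1)) is a uniformly random ordered pair of distinct values from {1, …, 216}; by symmetry P[π(i) > π(i+1)] = 1/2.
By linearity: E[X] = 215 · (1/2) = (216 − 1) · (1/2) = 215/2 ≈ 107.500000.

E[X] = 215/2 = 107.500000.


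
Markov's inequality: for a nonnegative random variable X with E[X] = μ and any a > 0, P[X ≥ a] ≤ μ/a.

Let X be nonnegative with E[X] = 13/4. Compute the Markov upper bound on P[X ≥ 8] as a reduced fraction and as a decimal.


μ = E[X] = 13/4, a = 8.
Markov: P[X ≥ 8] ≤ μ/a = (13/4)/8 = 13/32.
Numerically: ≈ 0.406.
(Since a = 8 > μ = 3.250, the bound 13/32 is < 1 and informative.)

P[X ≥ 8] ≤ 13/32 ≈ 0.406.


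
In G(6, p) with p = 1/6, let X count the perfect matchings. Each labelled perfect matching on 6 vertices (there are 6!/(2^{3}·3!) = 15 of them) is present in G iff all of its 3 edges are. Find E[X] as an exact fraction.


K_6 has 6!/(2^{3}·3!) = 15 labelled perfect matchings.
For each such perfect matching H, let X_H = 1 if all 3 edges of H are present in G. Then P[X_H = 1] = p^{3} = (1/6)^{3} = 1/216.
Summing the indicators: E[X] = Σ_H E[X_H] = 15 · p^{3} = 15 · 1/216 = 5/72.
Numerically: E[X] ≈ 0.0694444.

E[X] = 15 · (1/6)^{3} = 5/72 ≈ 0.0694444.


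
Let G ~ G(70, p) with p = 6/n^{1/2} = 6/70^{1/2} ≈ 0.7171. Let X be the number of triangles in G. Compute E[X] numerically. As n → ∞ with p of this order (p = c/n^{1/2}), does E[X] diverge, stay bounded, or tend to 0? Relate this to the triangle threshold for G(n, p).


Number of potential triangles: C(70, 3) = 54740.
Each occurs with probability p³ ≈ (0.7171)³ ≈ 3.688134e-01.
By linearity: E[X] = C(70, 3)·p³ ≈ 54740 · 3.688134e-01 ≈ 20188.8455.
Since α = 1/2 < 1, p = c/n^{1/2} ≫ 1/n is above the triangle threshold p ~ 1/n. Asymptotically E[X] ~ (c³/6)·n^{3(1−α)} = (6³/6)·n^{1.5} → ∞; triangles are abundant w.h.p.

E[X] ≈ 20188.8455; in regime p = Θ(1/n^{1/2}) E[X] diverges (above the triangle threshold p ~ 1/n).


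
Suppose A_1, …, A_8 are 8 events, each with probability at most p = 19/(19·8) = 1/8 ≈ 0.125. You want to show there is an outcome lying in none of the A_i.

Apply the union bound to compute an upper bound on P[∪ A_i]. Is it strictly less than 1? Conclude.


Union bound: P[∪_{i=1}^{8} A_i] ≤ Σ_i P[A_i] ≤ 8·p = 8·(1/8) = 1.
Numerically: 1 ≈ 1.000.
Is 1 < 1? NO.
Since the bound 1 is ≥ 1, the union bound is uninformative here; it does NOT by itself certify existence.

8·p = 1 ≈ 1.000; existence NOT certified by the union bound.


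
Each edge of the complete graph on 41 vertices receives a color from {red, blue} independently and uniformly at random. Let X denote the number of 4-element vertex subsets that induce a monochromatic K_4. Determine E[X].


Let X = Σ_S X_S over the C(41, 4) = 101270 subsets S of size 4, where X_S = 1 if the K_4 on S is monochromatic.
For a fixed S, the K_4 on S has C(4, 2) = 6 edges. P[all 6 edges red] = (1/2)^6, and likewise for blue, so P[monochromatic] = 2·(1/2)^6 = 2^{1 − 6} = 1/32.
Summing: E[X] = C(41, 4) · 2^{1 − 6} = 101270 · 1/32 = 50635/16.
Numerically: E[X] ≈ 3164.6875.

E[X] = C(41,4)·2^(1−C(4,2)) = 50635/16 ≈ 3164.6875.


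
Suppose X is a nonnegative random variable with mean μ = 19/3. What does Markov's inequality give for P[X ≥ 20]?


μ = E[X] = 19/3, a = 20.
Markov: P[X ≥ 20] ≤ μ/a = (19/3)/20 = 19/60.
Numerically: ≈ 0.316667.
(Since a = 20 > μ = 6.333333, the bound 19/60 is < 1 and informative.)

P[X ≥ 20] ≤ 19/60 ≈ 0.316667.


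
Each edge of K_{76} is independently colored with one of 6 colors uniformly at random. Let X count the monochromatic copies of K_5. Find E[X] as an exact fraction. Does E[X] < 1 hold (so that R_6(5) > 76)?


E[X] = C(76, 5) · 6^{1 − 10} = 18474840 · 6^{−9} = 18474840/10077696.
As a reduced fraction: E[X] = 256595/139968 ≈ 1.833.
Is E[X] < 1? NO.
Since E[X] ≥ 1, the first-moment bound is inconclusive at n = 76; it does NOT by itself certify R_6(5) > 76.

E[X] = 256595/139968 ≈ 1.833; E[X] ≥ 1; first-moment method inconclusive here.


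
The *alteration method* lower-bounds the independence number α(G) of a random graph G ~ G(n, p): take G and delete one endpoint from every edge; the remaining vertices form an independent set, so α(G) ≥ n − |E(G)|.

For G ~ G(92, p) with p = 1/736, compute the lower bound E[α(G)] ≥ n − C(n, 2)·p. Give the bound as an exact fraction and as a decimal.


E[|E(G)|] = C(92, 2)·p = 4186 · (1/736) = 91/16.
E[α(G)] ≥ n − E[|E(G)|] = 92 − 91/16 = 1381/16.
Numerically: ≈ 86.312500.
(This is only a lower bound; the true E[α(G)] may be larger.)

E[α(G)] ≥ 1381/16 ≈ 86.312500.


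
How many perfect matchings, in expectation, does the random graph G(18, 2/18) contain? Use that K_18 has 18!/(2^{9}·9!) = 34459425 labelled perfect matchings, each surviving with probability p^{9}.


K_18 has 18!/(2^{9}·9!) = 34459425 labelled perfect matchings.
For each such perfect matching H, let X_H = 1 if all 9 edges of H are present in G. Then P[X_H = 1] = p^{9} = (1/9)^{9} = 1/387420489.
By linearity: E[X] = Σ_H E[X_H] = 34459425 · p^{9} = 34459425 · 1/387420489 = 425425/4782969.
Numerically: E[X] ≈ 0.0889.

E[X] = 34459425 · (1/9)^{9} = 425425/4782969 ≈ 0.0889.


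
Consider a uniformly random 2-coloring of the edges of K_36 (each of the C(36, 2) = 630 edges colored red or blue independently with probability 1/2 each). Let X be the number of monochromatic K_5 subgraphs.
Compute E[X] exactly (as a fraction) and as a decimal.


Let X = Σ_S X_S over the C(36, 5) = 376992 subsets S of size 5, where X_S = 1 if the K_5 on S is monochromatic.
For a fixed S, the K_5 on S has C(5, 2) = 10 edges. P[all 10 edges red] = (1/2)^10, and likewise for blue, so P[monochromatic] = 2·(1/2)^10 = 2^{1 − 10} = 1/512.
Summing: E[X] = C(36, 5) · 2^{1 − 10} = 376992 · 1/512 = 11781/16.
Numerically: E[X] ≈ 736.31250.

E[X] = C(36,5)·2^(1−C(5,2)) = 11781/16 ≈ 736.31250.


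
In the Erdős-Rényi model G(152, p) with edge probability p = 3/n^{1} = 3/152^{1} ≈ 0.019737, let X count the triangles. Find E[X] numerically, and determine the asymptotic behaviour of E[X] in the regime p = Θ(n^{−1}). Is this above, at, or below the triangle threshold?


Number of potential triangles: C(152, 3) = 573800.
Each occurs with probability p³ ≈ (0.019737)³ ≈ 7.6883474e-06.
By linearity: E[X] = C(152, 3)·p³ ≈ 573800 · 7.6883474e-06 ≈ 4.41157.
Here α = 1, so p = 3/n is exactly at the triangle threshold p ~ 1/n. Asymptotically E[X] → c³/6 = 3³/6 = 9/2 ≈ 4.50000, a bounded constant. In this regime the triangle count is asymptotically Poisson(c³/6).

E[X] ≈ 4.41157; in regime p = Θ(1/n^{1}) E[X] stays bounded (at the triangle threshold p ~ 1/n).


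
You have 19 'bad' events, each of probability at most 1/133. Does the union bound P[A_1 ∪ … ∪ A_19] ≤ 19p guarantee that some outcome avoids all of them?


Union bound: P[∪_{i=1}^{19} A_i] ≤ Σ_i P[A_i] ≤ 19·p = 19·(1/133) = 1/7.
Numerically: 1/7 ≈ 0.142857.
Is 1/7 < 1? YES.
Since P[∪ A_i] ≤ 1/7 < 1, the complement has P[∩ A_i^c] ≥ 1 − 1/7 = 6/7 > 0, so some outcome avoids every A_i.

19·p = 1/7 ≈ 0.142857; existence CERTIFIED by the union bound.


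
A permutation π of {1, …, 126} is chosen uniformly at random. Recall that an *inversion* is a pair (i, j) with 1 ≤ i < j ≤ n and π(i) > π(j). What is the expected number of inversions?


Write X = Σ X_I over the C(126, 2) = 7875 pairs i < j, with X_I the indicator of one inversion.
There are 7875 indicators.
For each fixed pair i < j, the values π(i) and π(j) are two distinct elements of {1, …, 126} in uniformly random order; by symmetry P[π(i) > π(j)] = 1/2.
By linearity: E[X] = 7875 · (1/2) = C(126, 2) · (1/2) = 7875/2 = 7875/2 ≈ 3937.50000.

E[X] = 7875/2 = 3937.50000.


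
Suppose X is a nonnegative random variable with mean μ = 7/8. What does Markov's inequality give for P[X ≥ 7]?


μ = E[X] = 7/8, a = 7.
Markov: P[X ≥ 7] ≤ μ/a = (7/8)/7 = 1/8.
Numerically: ≈ 0.12500.
(Since a = 7 > μ = 0.87500, the bound 1/8 is < 1 and informative.)

P[X ≥ 7] ≤ 1/8 ≈ 0.12500.


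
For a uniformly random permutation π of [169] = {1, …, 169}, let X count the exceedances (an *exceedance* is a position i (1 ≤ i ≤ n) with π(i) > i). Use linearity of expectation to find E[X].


Write X = Σ_{i=1}^{169} X_i, where X_i = 1_{π(i) > i}.
For each fixed i, π(i) is uniform over {1, …, 169} (marginal of a uniform permutation), so P[π(i) > i] = (n − i)/n. Summing: Σ_{i=1}^{169} (n − i)/n = (0 + 1 + … + 168)/169 = 169(169 − 1)/(2·169) = (169 − 1)/2.
Hence E[X] = Σ_{i=1}^{169} (169 − i)/169 = 84 ≈ 84.00000.

E[X] = 84 = 84.00000.


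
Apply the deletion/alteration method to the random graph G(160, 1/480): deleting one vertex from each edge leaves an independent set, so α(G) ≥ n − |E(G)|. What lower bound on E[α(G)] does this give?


E[|E(G)|] = C(160, 2)·p = 12720 · (1/480) = 53/2.
E[α(G)] ≥ n − E[|E(G)|] = 160 − 53/2 = 267/2.
Numerically: ≈ 133.50000.
(This is only a lower bound; the true E[α(G)] may be larger.)

E[α(G)] ≥ 267/2 ≈ 133.50000.


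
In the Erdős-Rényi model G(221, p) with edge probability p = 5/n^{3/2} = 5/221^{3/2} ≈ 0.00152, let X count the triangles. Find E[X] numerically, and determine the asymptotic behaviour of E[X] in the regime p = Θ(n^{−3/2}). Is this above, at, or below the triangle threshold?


Number of potential triangles: C(221, 3) = 1774630.
Each occurs with probability p³ ≈ (0.00152)³ ≈ 3.52488e-09.
By linearity: E[X] = C(221, 3)·p³ ≈ 1774630 · 3.52488e-09 ≈ 0.006.
Since α = 3/2 > 1, p = c/n^{3/2} = o(1/n) is below the triangle threshold p ~ 1/n. Asymptotically E[X] ~ (c³/6)·n^{3(1−α)} = (5³/6)·n^{-1.5} → 0, so by Markov's inequality G has no triangles w.h.p.

E[X] ≈ 0.006; in regime p = Θ(1/n^{3/2}) E[X] tends to 0 (below the triangle threshold p ~ 1/n).


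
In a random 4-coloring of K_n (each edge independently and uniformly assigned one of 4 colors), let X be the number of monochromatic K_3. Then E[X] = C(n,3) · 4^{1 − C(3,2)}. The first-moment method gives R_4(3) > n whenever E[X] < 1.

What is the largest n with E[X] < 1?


We need C(n, 3) · 4^{1 − 3} < 1, i.e. C(n, 3) < 4^{3 − 1} = 16.
Check values of n near the boundary:
  n = 3: C(3, 3) = 1; 1 < 16? YES
  n = 4: C(4, 3) = 4; 4 < 16? YES
  n = 5: C(5, 3) = 10; 10 < 16? YES
  n = 6: C(6, 3) = 20; 20 < 16? NO
  n = 7: C(7, 3) = 35; 35 < 16? NO
The largest n with C(n, 3) < 16 is n = 5 (where E[X] = 5/8 ≈ 0.625000). Hence R_4(3) > 5, i.e. R_4(3) ≥ 6.

Largest n = 5; hence R_4(3) > 5.


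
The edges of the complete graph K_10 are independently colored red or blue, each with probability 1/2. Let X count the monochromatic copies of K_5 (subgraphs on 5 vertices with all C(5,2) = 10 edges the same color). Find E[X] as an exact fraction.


Let X = Σ_S X_S over the C(10, 5) = 252 subsets S of size 5, where X_S = 1 if the K_5 on S is monochromatic.
For a fixed S, the K_5 on S has C(5, 2) = 10 edges. P[all 10 edges red] = (1/2)^10, and likewise for blue, so P[monochromatic] = 2·(1/2)^10 = 2^{1 − 10} = 1/512.
Summing: E[X] = C(10, 5) · 2^{1 − 10} = 252 · 1/512 = 63/128.
Numerically: E[X] ≈ 0.492.

E[X] = C(10,5)·2^(1−C(5,2)) = 63/128 ≈ 0.492.


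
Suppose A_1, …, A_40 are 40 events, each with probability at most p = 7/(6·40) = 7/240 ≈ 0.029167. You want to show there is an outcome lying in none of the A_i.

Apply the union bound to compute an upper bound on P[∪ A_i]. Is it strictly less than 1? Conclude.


Union bound: P[∪_{i=1}^{40} A_i] ≤ Σ_i P[A_i] ≤ 40·p = 40·(7/240) = 7/6.
Numerically: 7/6 ≈ 1.166667.
Is 7/6 < 1? NO.
Since the bound 7/6 is ≥ 1, the union bound is uninformative here; it does NOT by itself certify existence.

40·p = 7/6 ≈ 1.166667; existence NOT certified by the union bound.


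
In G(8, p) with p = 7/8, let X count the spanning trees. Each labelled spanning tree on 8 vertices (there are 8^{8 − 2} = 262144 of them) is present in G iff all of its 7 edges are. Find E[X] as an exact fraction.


K_8 has 8^{8 − 2} = 262144 labelled spanning trees.
For each such spanning tree H, let X_H = 1 if all 7 edges of H are present in G. Then P[X_H = 1] = p^{7} = (7/8)^{7} = 823543/2097152.
By linearity of expectation: E[X] = Σ_H E[X_H] = 262144 · p^{7} = 262144 · 823543/2097152 = 823543/8.
Numerically: E[X] ≈ 102943.

E[X] = 262144 · (7/8)^{7} = 823543/8 ≈ 102943.


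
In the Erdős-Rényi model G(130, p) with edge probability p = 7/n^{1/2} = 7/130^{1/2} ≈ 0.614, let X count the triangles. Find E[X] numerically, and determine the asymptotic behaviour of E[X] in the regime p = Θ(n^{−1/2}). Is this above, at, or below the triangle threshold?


Number of potential triangles: C(130, 3) = 357760.
Each occurs with probability p³ ≈ (0.614)³ ≈ 2.31408e-01.
By linearity: E[X] = C(130, 3)·p³ ≈ 357760 · 2.31408e-01 ≈ 82788.664.
Since α = 1/2 < 1, p = c/n^{1/2} ≫ 1/n is above the triangle threshold p ~ 1/n. Asymptotically E[X] ~ (c³/6)·n^{3(1−α)} = (7³/6)·n^{1.5} → ∞; triangles are abundant w.h.p.

E[X] ≈ 82788.664; in regime p = Θ(1/n^{1/2}) E[X] diverges (above the triangle threshold p ~ 1/n).


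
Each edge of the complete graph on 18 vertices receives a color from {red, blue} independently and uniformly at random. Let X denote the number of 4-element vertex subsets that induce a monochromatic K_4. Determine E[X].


Let X = Σ_S X_S over the C(18, 4) = 3060 subsets S of size 4, where X_S = 1 if the K_4 on S is monochromatic.
For a fixed S, the K_4 on S has C(4, 2) = 6 edges. P[all 6 edges red] = (1/2)^6, and likewise for blue, so P[monochromatic] = 2·(1/2)^6 = 2^{1 − 6} = 1/32.
By linearity of expectation: E[X] = C(18, 4) · 2^{1 − 6} = 3060 · 1/32 = 765/8.
Numerically: E[X] ≈ 95.625.

E[X] = C(18,4)·2^(1−C(4,2)) = 765/8 ≈ 95.625.


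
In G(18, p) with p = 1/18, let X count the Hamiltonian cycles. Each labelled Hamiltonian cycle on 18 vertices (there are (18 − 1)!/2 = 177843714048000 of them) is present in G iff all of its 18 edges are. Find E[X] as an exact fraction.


K_18 has (18 − 1)!/2 = 177843714048000 labelled Hamiltonian cycles.
For each such Hamiltonian cycle H, let X_H = 1 if all 18 edges of H are present in G. Then P[X_H = 1] = p^{18} = (1/18)^{18} = 1/39346408075296537575424.
Summing the indicators: E[X] = Σ_H E[X_H] = 177843714048000 · p^{18} = 177843714048000 · 1/39346408075296537575424 = 14889875/3294258113514384.
Numerically: E[X] ≈ 4.52e-09.

E[X] = 177843714048000 · (1/18)^{18} = 14889875/3294258113514384 ≈ 4.52e-09.


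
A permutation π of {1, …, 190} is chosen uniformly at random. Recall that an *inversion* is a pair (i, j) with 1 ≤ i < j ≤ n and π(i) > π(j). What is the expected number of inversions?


Write X = Σ X_I over the C(190, 2) = 17955 pairs i < j, with X_I the indicator of one inversion.
There are 17955 indicators.
For each fixed pair i < j, the values π(i) and π(j) are two distinct elements of {1, …, 190} in uniformly random order; by symmetry P[π(i) > π(j)] = 1/2.
By linearity: E[X] = 17955 · (1/2) = C(190, 2) · (1/2) = 17955/2 = 17955/2 ≈ 8977.5000.

E[X] = 17955/2 = 8977.5000.


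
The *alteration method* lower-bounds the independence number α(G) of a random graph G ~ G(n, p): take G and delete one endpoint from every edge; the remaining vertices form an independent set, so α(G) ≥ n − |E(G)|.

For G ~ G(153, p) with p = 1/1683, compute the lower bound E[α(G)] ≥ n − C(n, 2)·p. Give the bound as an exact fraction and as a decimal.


E[|E(G)|] = C(153, 2)·p = 11628 · (1/1683) = 76/11.
E[α(G)] ≥ n − E[|E(G)|] = 153 − 76/11 = 1607/11.
Numerically: ≈ 146.091.
(This is only a lower bound; the true E[α(G)] may be larger.)

E[α(G)] ≥ 1607/11 ≈ 146.091.


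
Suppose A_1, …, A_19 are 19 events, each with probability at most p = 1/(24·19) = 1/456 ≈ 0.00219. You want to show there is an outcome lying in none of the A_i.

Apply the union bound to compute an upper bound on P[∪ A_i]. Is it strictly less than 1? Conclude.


Union bound: P[∪_{i=1}^{19} A_i] ≤ Σ_i P[A_i] ≤ 19·p = 19·(1/456) = 1/24.
Numerically: 1/24 ≈ 0.04167.
Is 1/24 < 1? YES.
Since P[∪ A_i] ≤ 1/24 < 1, the complement has P[∩ A_i^c] ≥ 1 − 1/24 = 23/24 > 0, so some outcome avoids every A_i.

19·p = 1/24 ≈ 0.04167; existence CERTIFIED by the union bound.


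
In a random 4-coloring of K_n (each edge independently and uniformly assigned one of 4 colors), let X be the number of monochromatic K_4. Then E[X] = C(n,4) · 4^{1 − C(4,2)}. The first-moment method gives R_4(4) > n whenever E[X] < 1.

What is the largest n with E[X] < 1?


We need C(n, 4) · 4^{1 − 6} < 1, i.e. C(n, 4) < 4^{6 − 1} = 1024.
Check values of n near the boundary:
  n = 9: C(9, 4) = 126; 126 < 1024? YES
  n = 10: C(10, 4) = 210; 210 < 1024? YES
  n = 11: C(11, 4) = 330; 330 < 1024? YES
  n = 12: C(12, 4) = 495; 495 < 1024? YES
  n = 13: C(13, 4) = 715; 715 < 1024? YES
  n = 14: C(14, 4) = 1001; 1001 < 1024? YES
  n = 15: C(15, 4) = 1365; 1365 < 1024? NO
  n = 16: C(16, 4) = 1820; 1820 < 1024? NO
  n = 17: C(17, 4) = 2380; 2380 < 1024? NO
The largest n with C(n, 4) < 1024 is n = 14 (where E[X] = 1001/1024 ≈ 0.977539). Hence R_4(4) > 14, i.e. R_4(4) ≥ 15.

Largest n = 14; hence R_4(4) > 14.


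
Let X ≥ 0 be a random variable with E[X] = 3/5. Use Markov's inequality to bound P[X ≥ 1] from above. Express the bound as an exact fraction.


μ = E[X] = 3/5, a = 1.
Markov: P[X ≥ 1] ≤ μ/a = (3/5)/1 = 3/5.
Numerically: ≈ 0.600000.
(Since a = 1 > μ = 0.600000, the bound 3/5 is < 1 and informative.)

P[X ≥ 1] ≤ 3/5 ≈ 0.600000.


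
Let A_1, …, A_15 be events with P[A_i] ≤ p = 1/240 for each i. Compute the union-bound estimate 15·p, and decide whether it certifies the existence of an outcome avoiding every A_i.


Union bound: P[∪_{i=1}^{15} A_i] ≤ Σ_i P[A_i] ≤ 15·p = 15·(1/240) = 1/16.
Numerically: 1/16 ≈ 0.0625000.
Is 1/16 < 1? YES.
Since P[∪ A_i] ≤ 1/16 < 1, the complement has P[∩ A_i^c] ≥ 1 − 1/16 = 15/16 > 0, so some outcome avoids every A_i.

15·p = 1/16 ≈ 0.0625000; existence CERTIFIED by the union bound.


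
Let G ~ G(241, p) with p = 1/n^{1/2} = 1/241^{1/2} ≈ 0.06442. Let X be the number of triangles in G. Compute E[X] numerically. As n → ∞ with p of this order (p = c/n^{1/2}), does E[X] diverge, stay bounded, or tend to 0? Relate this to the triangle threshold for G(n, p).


Number of potential triangles: C(241, 3) = 2303960.
Each occurs with probability p³ ≈ (0.06442)³ ≈ 2.672849e-04.
By linearity: E[X] = C(241, 3)·p³ ≈ 2303960 · 2.672849e-04 ≈ 615.8137.
Since α = 1/2 < 1, p = c/n^{1/2} ≫ 1/n is above the triangle threshold p ~ 1/n. Asymptotically E[X] ~ (c³/6)·n^{3(1−α)} = (1³/6)·n^{1.5} → ∞; triangles are abundant w.h.p.

E[X] ≈ 615.8137; in regime p = Θ(1/n^{1/2}) E[X] diverges (above the triangle threshold p ~ 1/n).


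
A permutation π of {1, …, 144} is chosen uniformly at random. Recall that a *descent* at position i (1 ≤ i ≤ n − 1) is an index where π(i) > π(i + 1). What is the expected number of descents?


Write X = Σ X_I over i = 1, …, 143, with X_I the indicator of one descent.
There are 143 indicators.
For each fixed i, the pair (π(i), π(i+1)) is a uniformly random ordered pair of distinct values from {1, …, 144}; by symmetry P[π(i) > π(i+1)] = 1/2.
By linearity: E[X] = 143 · (1/2) = (144 − 1) · (1/2) = 143/2 ≈ 71.500.

E[X] = 143/2 = 71.500.
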